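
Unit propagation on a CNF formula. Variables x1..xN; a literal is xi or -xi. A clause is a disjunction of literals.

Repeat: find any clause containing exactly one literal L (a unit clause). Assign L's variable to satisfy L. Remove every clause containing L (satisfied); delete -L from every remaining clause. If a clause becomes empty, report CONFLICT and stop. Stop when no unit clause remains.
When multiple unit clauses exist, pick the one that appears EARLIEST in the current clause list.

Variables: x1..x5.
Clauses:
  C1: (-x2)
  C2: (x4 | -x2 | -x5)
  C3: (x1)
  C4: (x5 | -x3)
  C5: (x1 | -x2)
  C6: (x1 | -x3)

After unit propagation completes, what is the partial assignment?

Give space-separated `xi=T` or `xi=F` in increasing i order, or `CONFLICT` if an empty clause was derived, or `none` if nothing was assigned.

Answer: x1=T x2=F

Derivation:
unit clause [-2] forces x2=F; simplify:
  satisfied 3 clause(s); 3 remain; assigned so far: [2]
unit clause [1] forces x1=T; simplify:
  satisfied 2 clause(s); 1 remain; assigned so far: [1, 2]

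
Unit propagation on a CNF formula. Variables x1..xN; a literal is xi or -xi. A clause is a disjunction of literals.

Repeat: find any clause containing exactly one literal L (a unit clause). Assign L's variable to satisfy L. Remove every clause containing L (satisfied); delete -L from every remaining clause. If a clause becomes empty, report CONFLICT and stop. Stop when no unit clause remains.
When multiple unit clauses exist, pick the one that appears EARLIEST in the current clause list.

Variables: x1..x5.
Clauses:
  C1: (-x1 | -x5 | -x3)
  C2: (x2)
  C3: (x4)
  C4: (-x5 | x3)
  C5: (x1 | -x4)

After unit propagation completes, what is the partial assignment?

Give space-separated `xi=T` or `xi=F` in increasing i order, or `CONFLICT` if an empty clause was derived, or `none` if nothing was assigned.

unit clause [2] forces x2=T; simplify:
  satisfied 1 clause(s); 4 remain; assigned so far: [2]
unit clause [4] forces x4=T; simplify:
  drop -4 from [1, -4] -> [1]
  satisfied 1 clause(s); 3 remain; assigned so far: [2, 4]
unit clause [1] forces x1=T; simplify:
  drop -1 from [-1, -5, -3] -> [-5, -3]
  satisfied 1 clause(s); 2 remain; assigned so far: [1, 2, 4]

Answer: x1=T x2=T x4=T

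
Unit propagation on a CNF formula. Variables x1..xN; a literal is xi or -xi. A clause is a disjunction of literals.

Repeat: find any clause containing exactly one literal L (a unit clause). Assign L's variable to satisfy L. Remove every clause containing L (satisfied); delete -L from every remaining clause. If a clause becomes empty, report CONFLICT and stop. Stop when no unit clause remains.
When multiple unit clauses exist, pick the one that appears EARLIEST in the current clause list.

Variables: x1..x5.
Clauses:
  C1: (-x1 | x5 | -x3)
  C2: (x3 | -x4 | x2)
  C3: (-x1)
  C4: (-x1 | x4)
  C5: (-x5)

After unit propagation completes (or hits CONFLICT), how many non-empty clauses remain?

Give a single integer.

Answer: 1

Derivation:
unit clause [-1] forces x1=F; simplify:
  satisfied 3 clause(s); 2 remain; assigned so far: [1]
unit clause [-5] forces x5=F; simplify:
  satisfied 1 clause(s); 1 remain; assigned so far: [1, 5]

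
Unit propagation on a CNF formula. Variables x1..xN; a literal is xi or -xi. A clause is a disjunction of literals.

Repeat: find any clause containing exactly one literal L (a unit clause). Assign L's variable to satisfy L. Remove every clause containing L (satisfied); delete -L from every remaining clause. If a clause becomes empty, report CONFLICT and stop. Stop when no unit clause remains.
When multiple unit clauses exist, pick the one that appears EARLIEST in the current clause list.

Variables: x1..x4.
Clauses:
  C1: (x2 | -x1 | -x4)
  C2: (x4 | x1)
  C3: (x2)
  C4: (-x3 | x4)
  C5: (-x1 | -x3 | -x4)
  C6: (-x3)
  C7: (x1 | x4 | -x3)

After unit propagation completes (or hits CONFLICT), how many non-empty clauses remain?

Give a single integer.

unit clause [2] forces x2=T; simplify:
  satisfied 2 clause(s); 5 remain; assigned so far: [2]
unit clause [-3] forces x3=F; simplify:
  satisfied 4 clause(s); 1 remain; assigned so far: [2, 3]

Answer: 1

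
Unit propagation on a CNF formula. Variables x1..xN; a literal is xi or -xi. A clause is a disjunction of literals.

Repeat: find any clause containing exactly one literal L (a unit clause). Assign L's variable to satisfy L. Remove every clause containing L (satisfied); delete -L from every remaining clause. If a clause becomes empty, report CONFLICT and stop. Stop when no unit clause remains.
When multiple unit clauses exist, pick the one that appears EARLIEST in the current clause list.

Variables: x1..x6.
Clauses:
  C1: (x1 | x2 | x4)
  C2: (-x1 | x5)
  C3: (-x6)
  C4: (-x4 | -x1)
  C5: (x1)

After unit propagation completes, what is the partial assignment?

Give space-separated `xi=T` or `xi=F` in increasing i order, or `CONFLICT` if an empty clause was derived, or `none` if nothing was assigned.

Answer: x1=T x4=F x5=T x6=F

Derivation:
unit clause [-6] forces x6=F; simplify:
  satisfied 1 clause(s); 4 remain; assigned so far: [6]
unit clause [1] forces x1=T; simplify:
  drop -1 from [-1, 5] -> [5]
  drop -1 from [-4, -1] -> [-4]
  satisfied 2 clause(s); 2 remain; assigned so far: [1, 6]
unit clause [5] forces x5=T; simplify:
  satisfied 1 clause(s); 1 remain; assigned so far: [1, 5, 6]
unit clause [-4] forces x4=F; simplify:
  satisfied 1 clause(s); 0 remain; assigned so far: [1, 4, 5, 6]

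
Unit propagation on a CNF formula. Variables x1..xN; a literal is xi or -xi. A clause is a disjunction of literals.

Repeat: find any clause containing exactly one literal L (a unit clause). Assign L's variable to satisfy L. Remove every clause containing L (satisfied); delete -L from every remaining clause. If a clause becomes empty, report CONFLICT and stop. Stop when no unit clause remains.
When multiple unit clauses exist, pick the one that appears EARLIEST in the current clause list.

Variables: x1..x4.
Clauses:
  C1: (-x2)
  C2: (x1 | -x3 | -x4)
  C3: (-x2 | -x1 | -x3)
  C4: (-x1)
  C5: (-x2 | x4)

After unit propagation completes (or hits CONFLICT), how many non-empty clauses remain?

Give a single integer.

unit clause [-2] forces x2=F; simplify:
  satisfied 3 clause(s); 2 remain; assigned so far: [2]
unit clause [-1] forces x1=F; simplify:
  drop 1 from [1, -3, -4] -> [-3, -4]
  satisfied 1 clause(s); 1 remain; assigned so far: [1, 2]

Answer: 1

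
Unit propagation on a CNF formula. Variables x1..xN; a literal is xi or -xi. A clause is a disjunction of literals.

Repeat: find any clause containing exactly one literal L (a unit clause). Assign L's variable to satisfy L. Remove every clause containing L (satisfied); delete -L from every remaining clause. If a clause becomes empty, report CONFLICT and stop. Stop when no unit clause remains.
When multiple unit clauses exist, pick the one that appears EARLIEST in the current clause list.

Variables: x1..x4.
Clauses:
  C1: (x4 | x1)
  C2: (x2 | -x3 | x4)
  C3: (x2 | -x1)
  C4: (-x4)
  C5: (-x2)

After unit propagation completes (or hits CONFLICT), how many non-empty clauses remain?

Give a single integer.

Answer: 0

Derivation:
unit clause [-4] forces x4=F; simplify:
  drop 4 from [4, 1] -> [1]
  drop 4 from [2, -3, 4] -> [2, -3]
  satisfied 1 clause(s); 4 remain; assigned so far: [4]
unit clause [1] forces x1=T; simplify:
  drop -1 from [2, -1] -> [2]
  satisfied 1 clause(s); 3 remain; assigned so far: [1, 4]
unit clause [2] forces x2=T; simplify:
  drop -2 from [-2] -> [] (empty!)
  satisfied 2 clause(s); 1 remain; assigned so far: [1, 2, 4]
CONFLICT (empty clause)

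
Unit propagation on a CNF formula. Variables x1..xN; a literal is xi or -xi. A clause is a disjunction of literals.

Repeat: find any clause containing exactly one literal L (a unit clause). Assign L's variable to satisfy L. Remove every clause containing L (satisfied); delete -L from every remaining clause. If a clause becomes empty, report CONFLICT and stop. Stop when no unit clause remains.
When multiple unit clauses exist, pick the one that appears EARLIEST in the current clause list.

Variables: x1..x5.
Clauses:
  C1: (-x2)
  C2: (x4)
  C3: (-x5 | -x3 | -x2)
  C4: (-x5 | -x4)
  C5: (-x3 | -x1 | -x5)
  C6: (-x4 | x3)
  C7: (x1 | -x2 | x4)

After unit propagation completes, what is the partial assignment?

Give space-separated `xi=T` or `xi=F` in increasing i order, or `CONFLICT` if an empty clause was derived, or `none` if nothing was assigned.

unit clause [-2] forces x2=F; simplify:
  satisfied 3 clause(s); 4 remain; assigned so far: [2]
unit clause [4] forces x4=T; simplify:
  drop -4 from [-5, -4] -> [-5]
  drop -4 from [-4, 3] -> [3]
  satisfied 1 clause(s); 3 remain; assigned so far: [2, 4]
unit clause [-5] forces x5=F; simplify:
  satisfied 2 clause(s); 1 remain; assigned so far: [2, 4, 5]
unit clause [3] forces x3=T; simplify:
  satisfied 1 clause(s); 0 remain; assigned so far: [2, 3, 4, 5]

Answer: x2=F x3=T x4=T x5=F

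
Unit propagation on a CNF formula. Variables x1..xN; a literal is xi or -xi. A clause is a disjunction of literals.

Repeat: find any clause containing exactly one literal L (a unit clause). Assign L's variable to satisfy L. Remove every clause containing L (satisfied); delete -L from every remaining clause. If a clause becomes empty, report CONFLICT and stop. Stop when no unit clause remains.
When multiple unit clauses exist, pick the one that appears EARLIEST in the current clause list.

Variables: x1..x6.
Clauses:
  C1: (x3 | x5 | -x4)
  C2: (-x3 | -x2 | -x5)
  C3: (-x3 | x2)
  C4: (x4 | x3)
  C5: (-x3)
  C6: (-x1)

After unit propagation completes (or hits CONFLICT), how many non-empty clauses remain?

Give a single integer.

Answer: 0

Derivation:
unit clause [-3] forces x3=F; simplify:
  drop 3 from [3, 5, -4] -> [5, -4]
  drop 3 from [4, 3] -> [4]
  satisfied 3 clause(s); 3 remain; assigned so far: [3]
unit clause [4] forces x4=T; simplify:
  drop -4 from [5, -4] -> [5]
  satisfied 1 clause(s); 2 remain; assigned so far: [3, 4]
unit clause [5] forces x5=T; simplify:
  satisfied 1 clause(s); 1 remain; assigned so far: [3, 4, 5]
unit clause [-1] forces x1=F; simplify:
  satisfied 1 clause(s); 0 remain; assigned so far: [1, 3, 4, 5]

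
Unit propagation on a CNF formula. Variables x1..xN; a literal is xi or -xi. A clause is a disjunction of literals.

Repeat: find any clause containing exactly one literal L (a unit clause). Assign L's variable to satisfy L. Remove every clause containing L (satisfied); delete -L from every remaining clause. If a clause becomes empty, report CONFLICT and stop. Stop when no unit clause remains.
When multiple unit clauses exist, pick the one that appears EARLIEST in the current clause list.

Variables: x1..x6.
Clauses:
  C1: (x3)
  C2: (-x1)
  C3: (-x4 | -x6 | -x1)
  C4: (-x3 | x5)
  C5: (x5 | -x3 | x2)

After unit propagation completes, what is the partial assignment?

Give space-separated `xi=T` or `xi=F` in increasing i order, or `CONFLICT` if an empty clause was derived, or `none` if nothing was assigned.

Answer: x1=F x3=T x5=T

Derivation:
unit clause [3] forces x3=T; simplify:
  drop -3 from [-3, 5] -> [5]
  drop -3 from [5, -3, 2] -> [5, 2]
  satisfied 1 clause(s); 4 remain; assigned so far: [3]
unit clause [-1] forces x1=F; simplify:
  satisfied 2 clause(s); 2 remain; assigned so far: [1, 3]
unit clause [5] forces x5=T; simplify:
  satisfied 2 clause(s); 0 remain; assigned so far: [1, 3, 5]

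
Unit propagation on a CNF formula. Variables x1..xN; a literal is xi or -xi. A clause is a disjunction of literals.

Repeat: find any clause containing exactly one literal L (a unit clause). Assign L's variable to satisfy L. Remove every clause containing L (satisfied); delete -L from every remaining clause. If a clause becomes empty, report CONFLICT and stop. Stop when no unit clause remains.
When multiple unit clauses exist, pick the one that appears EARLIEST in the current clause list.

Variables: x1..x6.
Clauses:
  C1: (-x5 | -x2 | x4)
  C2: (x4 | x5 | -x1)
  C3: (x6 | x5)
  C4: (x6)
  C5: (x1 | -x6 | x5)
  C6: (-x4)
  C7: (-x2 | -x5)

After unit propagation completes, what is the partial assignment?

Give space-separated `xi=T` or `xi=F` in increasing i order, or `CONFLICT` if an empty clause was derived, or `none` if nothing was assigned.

Answer: x4=F x6=T

Derivation:
unit clause [6] forces x6=T; simplify:
  drop -6 from [1, -6, 5] -> [1, 5]
  satisfied 2 clause(s); 5 remain; assigned so far: [6]
unit clause [-4] forces x4=F; simplify:
  drop 4 from [-5, -2, 4] -> [-5, -2]
  drop 4 from [4, 5, -1] -> [5, -1]
  satisfied 1 clause(s); 4 remain; assigned so far: [4, 6]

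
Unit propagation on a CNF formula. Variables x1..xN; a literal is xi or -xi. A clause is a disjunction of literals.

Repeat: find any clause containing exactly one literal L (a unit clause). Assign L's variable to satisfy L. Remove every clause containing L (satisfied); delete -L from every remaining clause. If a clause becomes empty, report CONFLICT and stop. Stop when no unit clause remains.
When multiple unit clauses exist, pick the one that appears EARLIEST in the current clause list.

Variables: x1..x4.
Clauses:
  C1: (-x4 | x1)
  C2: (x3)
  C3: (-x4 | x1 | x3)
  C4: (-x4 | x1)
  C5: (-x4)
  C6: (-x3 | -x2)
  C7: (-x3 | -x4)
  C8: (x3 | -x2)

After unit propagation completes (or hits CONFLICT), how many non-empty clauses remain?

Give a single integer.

unit clause [3] forces x3=T; simplify:
  drop -3 from [-3, -2] -> [-2]
  drop -3 from [-3, -4] -> [-4]
  satisfied 3 clause(s); 5 remain; assigned so far: [3]
unit clause [-4] forces x4=F; simplify:
  satisfied 4 clause(s); 1 remain; assigned so far: [3, 4]
unit clause [-2] forces x2=F; simplify:
  satisfied 1 clause(s); 0 remain; assigned so far: [2, 3, 4]

Answer: 0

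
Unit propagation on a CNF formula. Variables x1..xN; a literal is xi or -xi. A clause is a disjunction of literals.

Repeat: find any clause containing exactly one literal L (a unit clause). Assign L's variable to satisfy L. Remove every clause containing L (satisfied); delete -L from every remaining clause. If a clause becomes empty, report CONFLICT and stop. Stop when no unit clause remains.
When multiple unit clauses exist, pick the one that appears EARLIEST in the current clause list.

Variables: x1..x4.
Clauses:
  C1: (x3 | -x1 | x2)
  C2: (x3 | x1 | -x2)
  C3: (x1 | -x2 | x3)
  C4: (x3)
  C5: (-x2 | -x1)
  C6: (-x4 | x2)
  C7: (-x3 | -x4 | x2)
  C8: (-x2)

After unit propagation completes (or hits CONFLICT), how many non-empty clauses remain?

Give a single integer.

unit clause [3] forces x3=T; simplify:
  drop -3 from [-3, -4, 2] -> [-4, 2]
  satisfied 4 clause(s); 4 remain; assigned so far: [3]
unit clause [-2] forces x2=F; simplify:
  drop 2 from [-4, 2] -> [-4]
  drop 2 from [-4, 2] -> [-4]
  satisfied 2 clause(s); 2 remain; assigned so far: [2, 3]
unit clause [-4] forces x4=F; simplify:
  satisfied 2 clause(s); 0 remain; assigned so far: [2, 3, 4]

Answer: 0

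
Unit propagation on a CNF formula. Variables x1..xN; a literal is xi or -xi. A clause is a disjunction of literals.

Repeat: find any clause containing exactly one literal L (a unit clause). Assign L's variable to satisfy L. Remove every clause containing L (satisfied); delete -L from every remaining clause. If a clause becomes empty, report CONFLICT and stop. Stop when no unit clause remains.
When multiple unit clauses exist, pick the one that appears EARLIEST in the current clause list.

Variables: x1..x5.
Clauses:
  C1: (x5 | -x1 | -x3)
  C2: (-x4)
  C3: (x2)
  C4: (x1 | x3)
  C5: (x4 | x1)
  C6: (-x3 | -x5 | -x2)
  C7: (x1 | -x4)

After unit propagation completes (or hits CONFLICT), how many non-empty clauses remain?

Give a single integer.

Answer: 2

Derivation:
unit clause [-4] forces x4=F; simplify:
  drop 4 from [4, 1] -> [1]
  satisfied 2 clause(s); 5 remain; assigned so far: [4]
unit clause [2] forces x2=T; simplify:
  drop -2 from [-3, -5, -2] -> [-3, -5]
  satisfied 1 clause(s); 4 remain; assigned so far: [2, 4]
unit clause [1] forces x1=T; simplify:
  drop -1 from [5, -1, -3] -> [5, -3]
  satisfied 2 clause(s); 2 remain; assigned so far: [1, 2, 4]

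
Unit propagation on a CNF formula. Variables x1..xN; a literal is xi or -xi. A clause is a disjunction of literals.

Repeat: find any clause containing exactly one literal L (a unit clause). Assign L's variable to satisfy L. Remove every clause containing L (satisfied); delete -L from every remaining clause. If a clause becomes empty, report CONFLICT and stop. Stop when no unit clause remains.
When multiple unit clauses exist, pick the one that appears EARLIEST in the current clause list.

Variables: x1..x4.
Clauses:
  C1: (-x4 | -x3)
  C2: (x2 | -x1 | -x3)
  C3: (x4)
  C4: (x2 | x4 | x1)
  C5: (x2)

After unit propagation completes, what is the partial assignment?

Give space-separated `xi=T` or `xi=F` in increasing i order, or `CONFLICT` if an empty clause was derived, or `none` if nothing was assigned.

Answer: x2=T x3=F x4=T

Derivation:
unit clause [4] forces x4=T; simplify:
  drop -4 from [-4, -3] -> [-3]
  satisfied 2 clause(s); 3 remain; assigned so far: [4]
unit clause [-3] forces x3=F; simplify:
  satisfied 2 clause(s); 1 remain; assigned so far: [3, 4]
unit clause [2] forces x2=T; simplify:
  satisfied 1 clause(s); 0 remain; assigned so far: [2, 3, 4]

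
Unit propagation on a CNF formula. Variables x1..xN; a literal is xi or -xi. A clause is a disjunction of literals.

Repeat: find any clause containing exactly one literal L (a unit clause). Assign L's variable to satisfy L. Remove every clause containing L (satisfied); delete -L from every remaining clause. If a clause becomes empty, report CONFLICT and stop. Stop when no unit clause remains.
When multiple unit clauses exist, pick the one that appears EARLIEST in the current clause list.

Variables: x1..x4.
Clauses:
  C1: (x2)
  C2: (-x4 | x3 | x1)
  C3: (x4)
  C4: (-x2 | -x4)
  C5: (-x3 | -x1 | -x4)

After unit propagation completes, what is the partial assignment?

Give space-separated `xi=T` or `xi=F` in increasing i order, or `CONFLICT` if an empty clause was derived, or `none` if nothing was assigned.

Answer: CONFLICT

Derivation:
unit clause [2] forces x2=T; simplify:
  drop -2 from [-2, -4] -> [-4]
  satisfied 1 clause(s); 4 remain; assigned so far: [2]
unit clause [4] forces x4=T; simplify:
  drop -4 from [-4, 3, 1] -> [3, 1]
  drop -4 from [-4] -> [] (empty!)
  drop -4 from [-3, -1, -4] -> [-3, -1]
  satisfied 1 clause(s); 3 remain; assigned so far: [2, 4]
CONFLICT (empty clause)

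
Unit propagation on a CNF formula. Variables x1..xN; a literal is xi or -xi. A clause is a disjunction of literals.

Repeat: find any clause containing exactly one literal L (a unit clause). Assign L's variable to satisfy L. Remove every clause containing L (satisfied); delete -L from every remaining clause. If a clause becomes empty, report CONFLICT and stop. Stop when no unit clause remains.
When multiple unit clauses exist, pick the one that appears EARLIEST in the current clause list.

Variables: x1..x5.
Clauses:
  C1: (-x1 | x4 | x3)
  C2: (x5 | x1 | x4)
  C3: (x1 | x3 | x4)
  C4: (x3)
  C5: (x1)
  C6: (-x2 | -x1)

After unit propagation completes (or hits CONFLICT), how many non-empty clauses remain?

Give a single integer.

unit clause [3] forces x3=T; simplify:
  satisfied 3 clause(s); 3 remain; assigned so far: [3]
unit clause [1] forces x1=T; simplify:
  drop -1 from [-2, -1] -> [-2]
  satisfied 2 clause(s); 1 remain; assigned so far: [1, 3]
unit clause [-2] forces x2=F; simplify:
  satisfied 1 clause(s); 0 remain; assigned so far: [1, 2, 3]

Answer: 0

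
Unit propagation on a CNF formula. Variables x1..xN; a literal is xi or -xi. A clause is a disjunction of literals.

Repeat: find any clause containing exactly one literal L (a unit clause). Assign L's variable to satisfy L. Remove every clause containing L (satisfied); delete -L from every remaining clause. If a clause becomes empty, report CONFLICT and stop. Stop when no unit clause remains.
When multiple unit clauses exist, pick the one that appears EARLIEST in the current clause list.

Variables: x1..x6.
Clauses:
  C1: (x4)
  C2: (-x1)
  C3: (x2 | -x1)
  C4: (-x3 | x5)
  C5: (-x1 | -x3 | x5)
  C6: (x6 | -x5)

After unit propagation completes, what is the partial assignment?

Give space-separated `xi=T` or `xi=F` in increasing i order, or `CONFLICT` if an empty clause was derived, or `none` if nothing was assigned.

Answer: x1=F x4=T

Derivation:
unit clause [4] forces x4=T; simplify:
  satisfied 1 clause(s); 5 remain; assigned so far: [4]
unit clause [-1] forces x1=F; simplify:
  satisfied 3 clause(s); 2 remain; assigned so far: [1, 4]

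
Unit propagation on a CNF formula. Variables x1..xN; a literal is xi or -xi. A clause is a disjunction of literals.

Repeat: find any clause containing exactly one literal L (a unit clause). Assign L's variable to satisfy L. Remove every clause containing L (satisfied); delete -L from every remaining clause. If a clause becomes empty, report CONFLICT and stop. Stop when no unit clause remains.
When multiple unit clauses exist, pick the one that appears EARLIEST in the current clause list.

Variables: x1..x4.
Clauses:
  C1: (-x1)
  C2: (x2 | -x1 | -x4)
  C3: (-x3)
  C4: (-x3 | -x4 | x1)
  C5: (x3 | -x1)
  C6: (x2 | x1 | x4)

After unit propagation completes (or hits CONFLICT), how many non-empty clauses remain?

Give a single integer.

Answer: 1

Derivation:
unit clause [-1] forces x1=F; simplify:
  drop 1 from [-3, -4, 1] -> [-3, -4]
  drop 1 from [2, 1, 4] -> [2, 4]
  satisfied 3 clause(s); 3 remain; assigned so far: [1]
unit clause [-3] forces x3=F; simplify:
  satisfied 2 clause(s); 1 remain; assigned so far: [1, 3]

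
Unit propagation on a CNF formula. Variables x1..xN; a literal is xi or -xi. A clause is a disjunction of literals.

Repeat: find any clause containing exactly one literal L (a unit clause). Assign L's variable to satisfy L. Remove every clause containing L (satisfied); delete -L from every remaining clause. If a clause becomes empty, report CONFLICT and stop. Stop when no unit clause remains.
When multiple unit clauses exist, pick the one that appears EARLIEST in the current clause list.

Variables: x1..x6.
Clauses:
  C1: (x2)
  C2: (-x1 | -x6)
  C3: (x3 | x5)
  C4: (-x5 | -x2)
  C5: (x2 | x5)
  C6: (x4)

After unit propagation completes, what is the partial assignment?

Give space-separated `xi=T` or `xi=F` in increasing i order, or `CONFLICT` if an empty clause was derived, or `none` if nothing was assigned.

unit clause [2] forces x2=T; simplify:
  drop -2 from [-5, -2] -> [-5]
  satisfied 2 clause(s); 4 remain; assigned so far: [2]
unit clause [-5] forces x5=F; simplify:
  drop 5 from [3, 5] -> [3]
  satisfied 1 clause(s); 3 remain; assigned so far: [2, 5]
unit clause [3] forces x3=T; simplify:
  satisfied 1 clause(s); 2 remain; assigned so far: [2, 3, 5]
unit clause [4] forces x4=T; simplify:
  satisfied 1 clause(s); 1 remain; assigned so far: [2, 3, 4, 5]

Answer: x2=T x3=T x4=T x5=F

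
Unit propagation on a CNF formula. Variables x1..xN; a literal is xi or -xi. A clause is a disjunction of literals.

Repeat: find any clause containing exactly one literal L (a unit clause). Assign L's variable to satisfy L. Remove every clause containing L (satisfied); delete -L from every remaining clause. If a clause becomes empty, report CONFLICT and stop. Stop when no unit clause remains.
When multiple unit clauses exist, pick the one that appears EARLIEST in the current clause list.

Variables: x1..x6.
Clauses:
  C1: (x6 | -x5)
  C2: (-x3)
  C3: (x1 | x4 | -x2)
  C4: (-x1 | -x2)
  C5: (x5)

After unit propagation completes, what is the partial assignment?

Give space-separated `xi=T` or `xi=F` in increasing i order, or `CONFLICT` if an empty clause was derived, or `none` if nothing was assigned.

unit clause [-3] forces x3=F; simplify:
  satisfied 1 clause(s); 4 remain; assigned so far: [3]
unit clause [5] forces x5=T; simplify:
  drop -5 from [6, -5] -> [6]
  satisfied 1 clause(s); 3 remain; assigned so far: [3, 5]
unit clause [6] forces x6=T; simplify:
  satisfied 1 clause(s); 2 remain; assigned so far: [3, 5, 6]

Answer: x3=F x5=T x6=T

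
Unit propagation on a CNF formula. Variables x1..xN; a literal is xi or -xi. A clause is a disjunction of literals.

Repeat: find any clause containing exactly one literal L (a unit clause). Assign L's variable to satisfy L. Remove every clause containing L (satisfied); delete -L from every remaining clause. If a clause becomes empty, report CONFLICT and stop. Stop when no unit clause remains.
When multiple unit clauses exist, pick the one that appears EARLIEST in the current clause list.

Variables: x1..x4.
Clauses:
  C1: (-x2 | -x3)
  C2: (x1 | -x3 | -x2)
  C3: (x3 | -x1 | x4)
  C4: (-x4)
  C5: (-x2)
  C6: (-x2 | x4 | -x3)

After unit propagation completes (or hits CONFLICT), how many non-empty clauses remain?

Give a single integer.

Answer: 1

Derivation:
unit clause [-4] forces x4=F; simplify:
  drop 4 from [3, -1, 4] -> [3, -1]
  drop 4 from [-2, 4, -3] -> [-2, -3]
  satisfied 1 clause(s); 5 remain; assigned so far: [4]
unit clause [-2] forces x2=F; simplify:
  satisfied 4 clause(s); 1 remain; assigned so far: [2, 4]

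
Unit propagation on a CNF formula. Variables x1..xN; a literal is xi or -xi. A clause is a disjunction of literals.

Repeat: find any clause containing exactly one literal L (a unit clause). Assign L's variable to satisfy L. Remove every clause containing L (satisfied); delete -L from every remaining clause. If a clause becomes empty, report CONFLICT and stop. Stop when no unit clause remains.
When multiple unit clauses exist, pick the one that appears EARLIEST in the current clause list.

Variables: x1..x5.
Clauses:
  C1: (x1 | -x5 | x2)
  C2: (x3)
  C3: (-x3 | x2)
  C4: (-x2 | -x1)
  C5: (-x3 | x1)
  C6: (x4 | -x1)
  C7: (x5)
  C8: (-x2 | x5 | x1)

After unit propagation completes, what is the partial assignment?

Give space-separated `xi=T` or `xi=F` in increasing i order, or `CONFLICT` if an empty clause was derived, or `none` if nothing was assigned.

Answer: CONFLICT

Derivation:
unit clause [3] forces x3=T; simplify:
  drop -3 from [-3, 2] -> [2]
  drop -3 from [-3, 1] -> [1]
  satisfied 1 clause(s); 7 remain; assigned so far: [3]
unit clause [2] forces x2=T; simplify:
  drop -2 from [-2, -1] -> [-1]
  drop -2 from [-2, 5, 1] -> [5, 1]
  satisfied 2 clause(s); 5 remain; assigned so far: [2, 3]
unit clause [-1] forces x1=F; simplify:
  drop 1 from [1] -> [] (empty!)
  drop 1 from [5, 1] -> [5]
  satisfied 2 clause(s); 3 remain; assigned so far: [1, 2, 3]
CONFLICT (empty clause)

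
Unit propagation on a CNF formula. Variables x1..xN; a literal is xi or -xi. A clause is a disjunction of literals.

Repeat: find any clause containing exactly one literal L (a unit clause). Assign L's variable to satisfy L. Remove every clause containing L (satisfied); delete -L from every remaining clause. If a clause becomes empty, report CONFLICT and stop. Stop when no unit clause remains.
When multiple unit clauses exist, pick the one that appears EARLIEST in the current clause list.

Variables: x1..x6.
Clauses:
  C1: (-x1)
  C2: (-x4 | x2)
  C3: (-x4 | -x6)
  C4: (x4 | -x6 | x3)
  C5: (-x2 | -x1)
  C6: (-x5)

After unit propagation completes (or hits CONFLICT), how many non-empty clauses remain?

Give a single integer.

unit clause [-1] forces x1=F; simplify:
  satisfied 2 clause(s); 4 remain; assigned so far: [1]
unit clause [-5] forces x5=F; simplify:
  satisfied 1 clause(s); 3 remain; assigned so far: [1, 5]

Answer: 3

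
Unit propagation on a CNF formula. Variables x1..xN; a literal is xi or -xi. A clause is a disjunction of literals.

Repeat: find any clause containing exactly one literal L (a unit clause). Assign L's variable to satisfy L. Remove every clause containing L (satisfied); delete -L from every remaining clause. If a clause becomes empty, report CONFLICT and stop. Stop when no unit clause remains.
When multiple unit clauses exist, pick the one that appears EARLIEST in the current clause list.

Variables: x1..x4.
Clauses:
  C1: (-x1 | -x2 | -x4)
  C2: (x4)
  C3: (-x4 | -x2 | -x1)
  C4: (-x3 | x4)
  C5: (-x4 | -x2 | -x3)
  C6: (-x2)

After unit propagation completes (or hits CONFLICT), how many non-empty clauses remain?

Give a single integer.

unit clause [4] forces x4=T; simplify:
  drop -4 from [-1, -2, -4] -> [-1, -2]
  drop -4 from [-4, -2, -1] -> [-2, -1]
  drop -4 from [-4, -2, -3] -> [-2, -3]
  satisfied 2 clause(s); 4 remain; assigned so far: [4]
unit clause [-2] forces x2=F; simplify:
  satisfied 4 clause(s); 0 remain; assigned so far: [2, 4]

Answer: 0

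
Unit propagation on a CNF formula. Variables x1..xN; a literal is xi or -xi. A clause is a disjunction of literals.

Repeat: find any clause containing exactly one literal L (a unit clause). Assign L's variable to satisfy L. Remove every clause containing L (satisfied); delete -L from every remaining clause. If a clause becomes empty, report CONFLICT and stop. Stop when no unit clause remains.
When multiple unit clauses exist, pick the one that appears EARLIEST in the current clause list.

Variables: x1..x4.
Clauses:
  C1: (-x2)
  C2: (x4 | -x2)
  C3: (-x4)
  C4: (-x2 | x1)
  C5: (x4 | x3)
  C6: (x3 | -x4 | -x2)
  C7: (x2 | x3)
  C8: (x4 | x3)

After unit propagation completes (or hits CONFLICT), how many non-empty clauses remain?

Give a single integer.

Answer: 0

Derivation:
unit clause [-2] forces x2=F; simplify:
  drop 2 from [2, 3] -> [3]
  satisfied 4 clause(s); 4 remain; assigned so far: [2]
unit clause [-4] forces x4=F; simplify:
  drop 4 from [4, 3] -> [3]
  drop 4 from [4, 3] -> [3]
  satisfied 1 clause(s); 3 remain; assigned so far: [2, 4]
unit clause [3] forces x3=T; simplify:
  satisfied 3 clause(s); 0 remain; assigned so far: [2, 3, 4]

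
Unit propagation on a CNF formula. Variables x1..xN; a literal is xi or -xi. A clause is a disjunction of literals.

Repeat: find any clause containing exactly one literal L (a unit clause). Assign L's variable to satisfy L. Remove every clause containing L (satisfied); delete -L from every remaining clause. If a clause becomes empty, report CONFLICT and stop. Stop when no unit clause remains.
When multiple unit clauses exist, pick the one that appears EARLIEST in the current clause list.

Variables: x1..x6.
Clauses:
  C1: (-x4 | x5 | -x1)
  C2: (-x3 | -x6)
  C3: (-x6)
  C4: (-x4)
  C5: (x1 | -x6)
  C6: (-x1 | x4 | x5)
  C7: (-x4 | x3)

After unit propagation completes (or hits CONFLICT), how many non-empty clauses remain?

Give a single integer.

unit clause [-6] forces x6=F; simplify:
  satisfied 3 clause(s); 4 remain; assigned so far: [6]
unit clause [-4] forces x4=F; simplify:
  drop 4 from [-1, 4, 5] -> [-1, 5]
  satisfied 3 clause(s); 1 remain; assigned so far: [4, 6]

Answer: 1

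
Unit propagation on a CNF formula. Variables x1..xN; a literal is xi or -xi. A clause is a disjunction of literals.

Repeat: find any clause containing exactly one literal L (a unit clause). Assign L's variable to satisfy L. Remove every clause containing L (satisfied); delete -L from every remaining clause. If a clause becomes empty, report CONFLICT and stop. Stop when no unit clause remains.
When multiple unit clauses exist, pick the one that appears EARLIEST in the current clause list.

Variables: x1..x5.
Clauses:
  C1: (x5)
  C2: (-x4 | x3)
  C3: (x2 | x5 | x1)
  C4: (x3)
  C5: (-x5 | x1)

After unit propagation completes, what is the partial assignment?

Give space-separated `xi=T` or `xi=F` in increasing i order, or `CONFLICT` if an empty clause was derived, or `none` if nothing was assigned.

unit clause [5] forces x5=T; simplify:
  drop -5 from [-5, 1] -> [1]
  satisfied 2 clause(s); 3 remain; assigned so far: [5]
unit clause [3] forces x3=T; simplify:
  satisfied 2 clause(s); 1 remain; assigned so far: [3, 5]
unit clause [1] forces x1=T; simplify:
  satisfied 1 clause(s); 0 remain; assigned so far: [1, 3, 5]

Answer: x1=T x3=T x5=T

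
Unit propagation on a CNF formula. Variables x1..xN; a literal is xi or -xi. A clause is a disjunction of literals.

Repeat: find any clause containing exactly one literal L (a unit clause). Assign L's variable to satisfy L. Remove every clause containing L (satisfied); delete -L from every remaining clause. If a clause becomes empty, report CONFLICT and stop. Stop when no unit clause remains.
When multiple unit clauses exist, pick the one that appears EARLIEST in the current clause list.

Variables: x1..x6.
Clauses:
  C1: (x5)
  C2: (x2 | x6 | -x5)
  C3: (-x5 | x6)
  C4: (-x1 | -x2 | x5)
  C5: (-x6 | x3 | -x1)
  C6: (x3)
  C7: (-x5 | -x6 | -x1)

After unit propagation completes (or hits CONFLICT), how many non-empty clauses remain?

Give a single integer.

Answer: 0

Derivation:
unit clause [5] forces x5=T; simplify:
  drop -5 from [2, 6, -5] -> [2, 6]
  drop -5 from [-5, 6] -> [6]
  drop -5 from [-5, -6, -1] -> [-6, -1]
  satisfied 2 clause(s); 5 remain; assigned so far: [5]
unit clause [6] forces x6=T; simplify:
  drop -6 from [-6, 3, -1] -> [3, -1]
  drop -6 from [-6, -1] -> [-1]
  satisfied 2 clause(s); 3 remain; assigned so far: [5, 6]
unit clause [3] forces x3=T; simplify:
  satisfied 2 clause(s); 1 remain; assigned so far: [3, 5, 6]
unit clause [-1] forces x1=F; simplify:
  satisfied 1 clause(s); 0 remain; assigned so far: [1, 3, 5, 6]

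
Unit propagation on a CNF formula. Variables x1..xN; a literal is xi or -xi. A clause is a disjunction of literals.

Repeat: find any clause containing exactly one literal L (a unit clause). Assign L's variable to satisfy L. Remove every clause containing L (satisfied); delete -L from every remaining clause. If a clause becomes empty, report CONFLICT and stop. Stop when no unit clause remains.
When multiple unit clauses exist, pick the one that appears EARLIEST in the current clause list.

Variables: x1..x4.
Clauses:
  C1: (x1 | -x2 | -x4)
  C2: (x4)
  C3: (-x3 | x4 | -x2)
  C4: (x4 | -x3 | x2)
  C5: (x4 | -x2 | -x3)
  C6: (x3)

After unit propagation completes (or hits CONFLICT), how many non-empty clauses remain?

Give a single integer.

Answer: 1

Derivation:
unit clause [4] forces x4=T; simplify:
  drop -4 from [1, -2, -4] -> [1, -2]
  satisfied 4 clause(s); 2 remain; assigned so far: [4]
unit clause [3] forces x3=T; simplify:
  satisfied 1 clause(s); 1 remain; assigned so far: [3, 4]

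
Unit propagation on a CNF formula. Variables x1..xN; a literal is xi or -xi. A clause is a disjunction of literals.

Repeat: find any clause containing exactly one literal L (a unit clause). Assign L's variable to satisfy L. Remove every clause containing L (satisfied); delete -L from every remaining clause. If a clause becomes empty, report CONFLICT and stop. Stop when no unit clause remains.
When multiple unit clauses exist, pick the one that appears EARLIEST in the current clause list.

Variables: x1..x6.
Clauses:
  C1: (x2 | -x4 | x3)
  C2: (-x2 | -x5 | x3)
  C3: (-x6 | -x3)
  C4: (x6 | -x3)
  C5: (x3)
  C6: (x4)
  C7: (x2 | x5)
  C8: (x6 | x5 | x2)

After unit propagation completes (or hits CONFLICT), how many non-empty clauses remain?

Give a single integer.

Answer: 3

Derivation:
unit clause [3] forces x3=T; simplify:
  drop -3 from [-6, -3] -> [-6]
  drop -3 from [6, -3] -> [6]
  satisfied 3 clause(s); 5 remain; assigned so far: [3]
unit clause [-6] forces x6=F; simplify:
  drop 6 from [6] -> [] (empty!)
  drop 6 from [6, 5, 2] -> [5, 2]
  satisfied 1 clause(s); 4 remain; assigned so far: [3, 6]
CONFLICT (empty clause)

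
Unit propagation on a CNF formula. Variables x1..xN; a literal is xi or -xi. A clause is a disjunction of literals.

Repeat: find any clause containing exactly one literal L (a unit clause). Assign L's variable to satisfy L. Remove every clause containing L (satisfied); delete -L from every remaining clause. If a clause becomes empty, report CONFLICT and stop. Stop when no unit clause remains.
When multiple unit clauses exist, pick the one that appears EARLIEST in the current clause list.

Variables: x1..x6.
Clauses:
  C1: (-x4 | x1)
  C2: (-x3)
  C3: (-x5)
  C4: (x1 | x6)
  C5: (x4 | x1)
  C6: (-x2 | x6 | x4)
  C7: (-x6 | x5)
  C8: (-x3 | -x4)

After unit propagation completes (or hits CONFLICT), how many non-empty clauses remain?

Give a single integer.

unit clause [-3] forces x3=F; simplify:
  satisfied 2 clause(s); 6 remain; assigned so far: [3]
unit clause [-5] forces x5=F; simplify:
  drop 5 from [-6, 5] -> [-6]
  satisfied 1 clause(s); 5 remain; assigned so far: [3, 5]
unit clause [-6] forces x6=F; simplify:
  drop 6 from [1, 6] -> [1]
  drop 6 from [-2, 6, 4] -> [-2, 4]
  satisfied 1 clause(s); 4 remain; assigned so far: [3, 5, 6]
unit clause [1] forces x1=T; simplify:
  satisfied 3 clause(s); 1 remain; assigned so far: [1, 3, 5, 6]

Answer: 1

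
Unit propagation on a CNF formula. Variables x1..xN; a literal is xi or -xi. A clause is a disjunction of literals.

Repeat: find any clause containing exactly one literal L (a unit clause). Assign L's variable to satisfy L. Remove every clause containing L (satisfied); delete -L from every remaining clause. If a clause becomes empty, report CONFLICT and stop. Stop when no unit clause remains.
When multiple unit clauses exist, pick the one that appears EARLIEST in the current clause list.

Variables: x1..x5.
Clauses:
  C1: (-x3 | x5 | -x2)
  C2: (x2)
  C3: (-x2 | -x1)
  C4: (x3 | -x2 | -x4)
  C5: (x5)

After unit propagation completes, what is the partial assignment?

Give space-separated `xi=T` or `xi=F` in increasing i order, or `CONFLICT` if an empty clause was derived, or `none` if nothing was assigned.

unit clause [2] forces x2=T; simplify:
  drop -2 from [-3, 5, -2] -> [-3, 5]
  drop -2 from [-2, -1] -> [-1]
  drop -2 from [3, -2, -4] -> [3, -4]
  satisfied 1 clause(s); 4 remain; assigned so far: [2]
unit clause [-1] forces x1=F; simplify:
  satisfied 1 clause(s); 3 remain; assigned so far: [1, 2]
unit clause [5] forces x5=T; simplify:
  satisfied 2 clause(s); 1 remain; assigned so far: [1, 2, 5]

Answer: x1=F x2=T x5=T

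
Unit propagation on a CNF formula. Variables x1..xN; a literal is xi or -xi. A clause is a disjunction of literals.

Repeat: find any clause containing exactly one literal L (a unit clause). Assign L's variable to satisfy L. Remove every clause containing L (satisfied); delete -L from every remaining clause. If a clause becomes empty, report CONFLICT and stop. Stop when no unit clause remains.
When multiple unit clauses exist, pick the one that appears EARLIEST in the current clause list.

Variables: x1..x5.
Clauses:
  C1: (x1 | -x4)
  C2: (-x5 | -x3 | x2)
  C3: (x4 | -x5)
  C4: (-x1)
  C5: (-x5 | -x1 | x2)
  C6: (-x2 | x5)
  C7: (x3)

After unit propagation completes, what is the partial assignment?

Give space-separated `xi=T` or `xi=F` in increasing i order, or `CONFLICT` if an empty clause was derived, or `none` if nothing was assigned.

Answer: x1=F x2=F x3=T x4=F x5=F

Derivation:
unit clause [-1] forces x1=F; simplify:
  drop 1 from [1, -4] -> [-4]
  satisfied 2 clause(s); 5 remain; assigned so far: [1]
unit clause [-4] forces x4=F; simplify:
  drop 4 from [4, -5] -> [-5]
  satisfied 1 clause(s); 4 remain; assigned so far: [1, 4]
unit clause [-5] forces x5=F; simplify:
  drop 5 from [-2, 5] -> [-2]
  satisfied 2 clause(s); 2 remain; assigned so far: [1, 4, 5]
unit clause [-2] forces x2=F; simplify:
  satisfied 1 clause(s); 1 remain; assigned so far: [1, 2, 4, 5]
unit clause [3] forces x3=T; simplify:
  satisfied 1 clause(s); 0 remain; assigned so far: [1, 2, 3, 4, 5]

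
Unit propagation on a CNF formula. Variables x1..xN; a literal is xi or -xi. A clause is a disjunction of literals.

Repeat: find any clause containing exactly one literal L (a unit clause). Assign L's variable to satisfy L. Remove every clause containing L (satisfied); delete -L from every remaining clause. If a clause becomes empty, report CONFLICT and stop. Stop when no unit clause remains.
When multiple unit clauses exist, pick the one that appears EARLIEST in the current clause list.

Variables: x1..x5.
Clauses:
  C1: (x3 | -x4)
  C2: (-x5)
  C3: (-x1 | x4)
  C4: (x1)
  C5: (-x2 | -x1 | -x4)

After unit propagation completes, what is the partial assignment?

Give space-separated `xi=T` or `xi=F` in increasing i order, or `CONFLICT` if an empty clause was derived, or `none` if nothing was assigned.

unit clause [-5] forces x5=F; simplify:
  satisfied 1 clause(s); 4 remain; assigned so far: [5]
unit clause [1] forces x1=T; simplify:
  drop -1 from [-1, 4] -> [4]
  drop -1 from [-2, -1, -4] -> [-2, -4]
  satisfied 1 clause(s); 3 remain; assigned so far: [1, 5]
unit clause [4] forces x4=T; simplify:
  drop -4 from [3, -4] -> [3]
  drop -4 from [-2, -4] -> [-2]
  satisfied 1 clause(s); 2 remain; assigned so far: [1, 4, 5]
unit clause [3] forces x3=T; simplify:
  satisfied 1 clause(s); 1 remain; assigned so far: [1, 3, 4, 5]
unit clause [-2] forces x2=F; simplify:
  satisfied 1 clause(s); 0 remain; assigned so far: [1, 2, 3, 4, 5]

Answer: x1=T x2=F x3=T x4=T x5=F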